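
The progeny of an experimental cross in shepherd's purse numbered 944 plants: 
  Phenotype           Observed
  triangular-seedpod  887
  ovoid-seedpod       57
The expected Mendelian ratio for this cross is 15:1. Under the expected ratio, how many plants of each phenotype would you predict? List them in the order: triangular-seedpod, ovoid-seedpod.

Total ratio parts = 16. Expected numbers out of 944:
  triangular-seedpod: 944 × 15/16 = 885
  ovoid-seedpod: 944 × 1/16 = 59

885, 59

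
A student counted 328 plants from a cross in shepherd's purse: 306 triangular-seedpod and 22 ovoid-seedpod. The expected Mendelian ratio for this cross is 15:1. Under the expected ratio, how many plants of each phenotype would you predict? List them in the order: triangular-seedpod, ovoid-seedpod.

307.5, 20.5

Expected counts for N = 328 under a 15:1 ratio (total parts = 16):
  triangular-seedpod: 328 × 15/16 = 307.5
  ovoid-seedpod: 328 × 1/16 = 20.5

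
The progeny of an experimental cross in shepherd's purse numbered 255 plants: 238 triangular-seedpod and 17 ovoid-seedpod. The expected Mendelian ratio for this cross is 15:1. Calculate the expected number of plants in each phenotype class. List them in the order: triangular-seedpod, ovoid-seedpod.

Under the 15:1 hypothesis (Σ ratio = 16, N = 255):
  triangular-seedpod: 255 × 15/16 = 239.0625
  ovoid-seedpod: 255 × 1/16 = 15.9375

239.0625, 15.9375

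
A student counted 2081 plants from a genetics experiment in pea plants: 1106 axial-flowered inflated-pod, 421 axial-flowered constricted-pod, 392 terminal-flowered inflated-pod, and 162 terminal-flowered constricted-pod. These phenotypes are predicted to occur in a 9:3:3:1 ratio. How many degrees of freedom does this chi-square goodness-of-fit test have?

3

A goodness-of-fit test with 4 phenotype classes has df = 4 − 1 = 3.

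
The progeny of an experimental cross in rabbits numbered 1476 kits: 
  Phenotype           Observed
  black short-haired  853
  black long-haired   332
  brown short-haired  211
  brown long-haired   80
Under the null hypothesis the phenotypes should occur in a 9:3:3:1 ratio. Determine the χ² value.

Expected counts for N = 1476 under a 9:3:3:1 ratio (total parts = 16):
  black short-haired: 1476 × 9/16 = 830.25
  black long-haired: 1476 × 3/16 = 276.75
  brown short-haired: 1476 × 3/16 = 276.75
  brown long-haired: 1476 × 1/16 = 92.25
χ² = Σ (O − E)² / E
  black short-haired: (853 − 830.25)² / 830.25 = 0.6234
  black long-haired: (332 − 276.75)² / 276.75 = 11.0300
  brown short-haired: (211 − 276.75)² / 276.75 = 15.6208
  brown long-haired: (80 − 92.25)² / 92.25 = 1.6267
χ² = 0.6234 + 11.0300 + 15.6208 + 1.6267 = 28.9009 ≈ 28.901

28.901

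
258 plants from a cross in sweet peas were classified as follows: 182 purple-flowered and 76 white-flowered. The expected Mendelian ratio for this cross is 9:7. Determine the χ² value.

21.416

Total ratio parts = 16. Expected numbers out of 258:
  purple-flowered: 258 × 9/16 = 145.125
  white-flowered: 258 × 7/16 = 112.875
χ² = Σ (O − E)² / E
  purple-flowered: (182 − 145.125)² / 145.125 = 9.3696
  white-flowered: (76 − 112.875)² / 112.875 = 12.0467
χ² = 9.3696 + 12.0467 = 21.4163 ≈ 21.416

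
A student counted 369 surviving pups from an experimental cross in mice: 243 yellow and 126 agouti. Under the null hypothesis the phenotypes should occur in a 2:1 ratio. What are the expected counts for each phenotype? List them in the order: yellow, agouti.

246, 123

Under the 2:1 hypothesis (Σ ratio = 3, N = 369):
  yellow: 369 × 2/3 = 246
  agouti: 369 × 1/3 = 123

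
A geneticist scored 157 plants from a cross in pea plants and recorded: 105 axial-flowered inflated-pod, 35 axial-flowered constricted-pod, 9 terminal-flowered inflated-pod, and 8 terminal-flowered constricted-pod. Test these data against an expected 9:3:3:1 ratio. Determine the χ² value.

The 9:3:3:1 ratio has 16 parts, so with N = 157 the expected counts are:
  axial-flowered inflated-pod: 157 × 9/16 = 88.3125
  axial-flowered constricted-pod: 157 × 3/16 = 29.4375
  terminal-flowered inflated-pod: 157 × 3/16 = 29.4375
  terminal-flowered constricted-pod: 157 × 1/16 = 9.8125
χ² = Σ (O − E)² / E
  axial-flowered inflated-pod: (105 − 88.3125)² / 88.3125 = 3.1533
  axial-flowered constricted-pod: (35 − 29.4375)² / 29.4375 = 1.0511
  terminal-flowered inflated-pod: (9 − 29.4375)² / 29.4375 = 14.1891
  terminal-flowered constricted-pod: (8 − 9.8125)² / 9.8125 = 0.3348
χ² = 3.1533 + 1.0511 + 14.1891 + 0.3348 = 18.7283 ≈ 18.728

18.728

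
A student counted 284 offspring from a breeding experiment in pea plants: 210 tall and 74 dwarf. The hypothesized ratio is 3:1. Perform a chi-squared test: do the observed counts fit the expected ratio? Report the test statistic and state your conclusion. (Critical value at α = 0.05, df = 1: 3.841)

0.169; consistent

Under the 3:1 hypothesis (Σ ratio = 4, N = 284):
  tall: 284 × 3/4 = 213
  dwarf: 284 × 1/4 = 71
χ² = Σ (O − E)² / E
  tall: (210 − 213)² / 213 = 0.0423
  dwarf: (74 − 71)² / 71 = 0.1268
χ² = 0.0423 + 0.1268 = 0.1691 ≈ 0.169
Degrees of freedom = 2 − 1 = 1; critical value at α = 0.05 is 3.841.
Since 0.169 < 3.841, we fail to reject the null hypothesis — the data are consistent with the 3:1 ratio.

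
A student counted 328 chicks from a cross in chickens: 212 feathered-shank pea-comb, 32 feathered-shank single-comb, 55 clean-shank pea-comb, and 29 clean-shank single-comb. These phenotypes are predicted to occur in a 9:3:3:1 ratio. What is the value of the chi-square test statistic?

The 9:3:3:1 ratio has 16 parts, so with N = 328 the expected counts are:
  feathered-shank pea-comb: 328 × 9/16 = 184.5
  feathered-shank single-comb: 328 × 3/16 = 61.5
  clean-shank pea-comb: 328 × 3/16 = 61.5
  clean-shank single-comb: 328 × 1/16 = 20.5
χ² = Σ (O − E)² / E
  feathered-shank pea-comb: (212 − 184.5)² / 184.5 = 4.0989
  feathered-shank single-comb: (32 − 61.5)² / 61.5 = 14.1504
  clean-shank pea-comb: (55 − 61.5)² / 61.5 = 0.6870
  clean-shank single-comb: (29 − 20.5)² / 20.5 = 3.5244
χ² = 4.0989 + 14.1504 + 0.6870 + 3.5244 = 22.4607 ≈ 22.461

22.461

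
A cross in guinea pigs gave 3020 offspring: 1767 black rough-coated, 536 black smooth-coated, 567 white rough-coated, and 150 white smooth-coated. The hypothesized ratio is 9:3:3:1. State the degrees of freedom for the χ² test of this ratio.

3

A goodness-of-fit test with 4 phenotype classes has df = 4 − 1 = 3.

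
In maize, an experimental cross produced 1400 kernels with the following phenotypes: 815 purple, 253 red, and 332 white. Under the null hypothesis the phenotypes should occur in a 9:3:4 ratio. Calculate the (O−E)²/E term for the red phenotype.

0.344

Under the 9:3:4 hypothesis (Σ ratio = 16, N = 1400):
  purple: 1400 × 9/16 = 787.5
  red: 1400 × 3/16 = 262.5
  white: 1400 × 4/16 = 350
Contribution of red: (253 − 262.5)² / 262.5 = 0.3438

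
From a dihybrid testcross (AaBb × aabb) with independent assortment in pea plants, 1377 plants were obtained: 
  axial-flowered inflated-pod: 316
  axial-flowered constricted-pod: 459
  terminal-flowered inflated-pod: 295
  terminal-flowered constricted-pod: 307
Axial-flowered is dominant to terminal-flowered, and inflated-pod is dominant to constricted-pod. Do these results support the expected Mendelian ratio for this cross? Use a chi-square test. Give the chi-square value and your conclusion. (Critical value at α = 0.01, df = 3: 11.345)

A dihybrid testcross with independent assortment gives a 1:1:1:1 ratio.
The 1:1:1:1 ratio has 4 parts, so with N = 1377 the expected counts are:
  axial-flowered inflated-pod: 1377 × 1/4 = 344.25
  axial-flowered constricted-pod: 1377 × 1/4 = 344.25
  terminal-flowered inflated-pod: 1377 × 1/4 = 344.25
  terminal-flowered constricted-pod: 1377 × 1/4 = 344.25
χ² = Σ (O − E)² / E
  axial-flowered inflated-pod: (316 − 344.25)² / 344.25 = 2.3183
  axial-flowered constricted-pod: (459 − 344.25)² / 344.25 = 38.2500
  terminal-flowered inflated-pod: (295 − 344.25)² / 344.25 = 7.0459
  terminal-flowered constricted-pod: (307 − 344.25)² / 344.25 = 4.0307
χ² = 2.3183 + 38.2500 + 7.0459 + 4.0307 = 51.6449 ≈ 51.645
Degrees of freedom = 4 − 1 = 3; critical value at α = 0.01 is 11.345.
Since 51.645 > 11.345, we reject the null hypothesis — the data do not fit the 1:1:1:1 ratio.

51.645; not consistent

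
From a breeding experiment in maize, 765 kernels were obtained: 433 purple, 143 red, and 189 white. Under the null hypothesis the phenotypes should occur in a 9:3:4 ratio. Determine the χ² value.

Under the 9:3:4 hypothesis (Σ ratio = 16, N = 765):
  purple: 765 × 9/16 = 430.3125
  red: 765 × 3/16 = 143.4375
  white: 765 × 4/16 = 191.25
χ² = Σ (O − E)² / E
  purple: (433 − 430.3125)² / 430.3125 = 0.0168
  red: (143 − 143.4375)² / 143.4375 = 0.0013
  white: (189 − 191.25)² / 191.25 = 0.0265
χ² = 0.0168 + 0.0013 + 0.0265 = 0.0446 ≈ 0.045

0.045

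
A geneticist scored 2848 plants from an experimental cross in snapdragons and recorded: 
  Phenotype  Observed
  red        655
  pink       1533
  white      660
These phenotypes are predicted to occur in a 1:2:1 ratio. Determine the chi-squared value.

16.704

Total ratio parts = 4. Expected numbers out of 2848:
  red: 2848 × 1/4 = 712
  pink: 2848 × 2/4 = 1424
  white: 2848 × 1/4 = 712
χ² = Σ (O − E)² / E
  red: (655 − 712)² / 712 = 4.5632
  pink: (1533 − 1424)² / 1424 = 8.3434
  white: (660 − 712)² / 712 = 3.7978
χ² = 4.5632 + 8.3434 + 3.7978 = 16.7044 ≈ 16.704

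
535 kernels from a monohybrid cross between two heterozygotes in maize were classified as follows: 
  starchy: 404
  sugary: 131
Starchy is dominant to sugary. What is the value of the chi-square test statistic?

For a monohybrid cross between heterozygotes with complete dominance, the expected phenotypic ratio is 3:1.
The 3:1 ratio has 4 parts, so with N = 535 the expected counts are:
  starchy: 535 × 3/4 = 401.25
  sugary: 535 × 1/4 = 133.75
χ² = Σ (O − E)² / E
  starchy: (404 − 401.25)² / 401.25 = 0.0188
  sugary: (131 − 133.75)² / 133.75 = 0.0565
χ² = 0.0188 + 0.0565 = 0.0753 ≈ 0.075

0.075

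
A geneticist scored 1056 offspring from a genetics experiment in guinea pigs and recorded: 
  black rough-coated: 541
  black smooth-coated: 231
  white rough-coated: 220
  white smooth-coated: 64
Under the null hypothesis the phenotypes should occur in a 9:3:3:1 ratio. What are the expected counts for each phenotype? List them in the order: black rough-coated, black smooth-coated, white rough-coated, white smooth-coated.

594, 198, 198, 66

Under the 9:3:3:1 hypothesis (Σ ratio = 16, N = 1056):
  black rough-coated: 1056 × 9/16 = 594
  black smooth-coated: 1056 × 3/16 = 198
  white rough-coated: 1056 × 3/16 = 198
  white smooth-coated: 1056 × 1/16 = 66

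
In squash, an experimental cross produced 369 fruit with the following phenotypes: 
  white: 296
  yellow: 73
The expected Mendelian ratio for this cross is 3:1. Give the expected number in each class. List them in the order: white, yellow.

276.75, 92.25

Total ratio parts = 4. Expected numbers out of 369:
  white: 369 × 3/4 = 276.75
  yellow: 369 × 1/4 = 92.25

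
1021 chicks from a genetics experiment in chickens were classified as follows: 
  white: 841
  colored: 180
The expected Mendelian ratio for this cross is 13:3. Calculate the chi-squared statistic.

Total ratio parts = 16. Expected numbers out of 1021:
  white: 1021 × 13/16 = 829.5625
  colored: 1021 × 3/16 = 191.4375
χ² = Σ (O − E)² / E
  white: (841 − 829.5625)² / 829.5625 = 0.1577
  colored: (180 − 191.4375)² / 191.4375 = 0.6833
χ² = 0.1577 + 0.6833 = 0.841

0.841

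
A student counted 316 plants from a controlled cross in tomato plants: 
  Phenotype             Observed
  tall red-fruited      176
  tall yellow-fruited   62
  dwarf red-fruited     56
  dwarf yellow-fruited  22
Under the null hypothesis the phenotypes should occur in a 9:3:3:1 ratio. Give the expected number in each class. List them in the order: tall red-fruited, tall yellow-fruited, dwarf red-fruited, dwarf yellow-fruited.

177.75, 59.25, 59.25, 19.75

Under the 9:3:3:1 hypothesis (Σ ratio = 16, N = 316):
  tall red-fruited: 316 × 9/16 = 177.75
  tall yellow-fruited: 316 × 3/16 = 59.25
  dwarf red-fruited: 316 × 3/16 = 59.25
  dwarf yellow-fruited: 316 × 1/16 = 19.75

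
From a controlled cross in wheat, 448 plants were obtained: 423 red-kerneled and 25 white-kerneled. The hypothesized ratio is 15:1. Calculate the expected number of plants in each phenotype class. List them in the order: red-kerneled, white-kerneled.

420, 28

Expected counts for N = 448 under a 15:1 ratio (total parts = 16):
  red-kerneled: 448 × 15/16 = 420
  white-kerneled: 448 × 1/16 = 28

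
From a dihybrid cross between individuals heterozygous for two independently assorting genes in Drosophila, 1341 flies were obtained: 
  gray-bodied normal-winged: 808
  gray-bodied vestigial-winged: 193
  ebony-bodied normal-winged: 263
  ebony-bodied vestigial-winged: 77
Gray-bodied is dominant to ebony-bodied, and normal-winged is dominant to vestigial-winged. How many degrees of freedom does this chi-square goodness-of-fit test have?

3

A dihybrid F₂ with independent assortment and complete dominance at both loci gives a 9:3:3:1 phenotypic ratio.
A goodness-of-fit test with 4 phenotype classes has df = 4 − 1 = 3.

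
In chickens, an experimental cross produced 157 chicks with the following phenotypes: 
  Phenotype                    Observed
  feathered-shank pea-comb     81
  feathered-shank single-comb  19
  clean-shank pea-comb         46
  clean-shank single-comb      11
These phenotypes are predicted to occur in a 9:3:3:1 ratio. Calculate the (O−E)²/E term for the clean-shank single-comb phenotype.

Total ratio parts = 16. Expected numbers out of 157:
  feathered-shank pea-comb: 157 × 9/16 = 88.3125
  feathered-shank single-comb: 157 × 3/16 = 29.4375
  clean-shank pea-comb: 157 × 3/16 = 29.4375
  clean-shank single-comb: 157 × 1/16 = 9.8125
Contribution of clean-shank single-comb: (11 − 9.8125)² / 9.8125 = 0.1437

0.144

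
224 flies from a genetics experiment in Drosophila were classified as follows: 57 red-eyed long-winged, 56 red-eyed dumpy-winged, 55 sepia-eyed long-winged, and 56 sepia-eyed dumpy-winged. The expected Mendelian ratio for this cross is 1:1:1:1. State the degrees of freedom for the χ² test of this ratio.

3

A goodness-of-fit test with 4 phenotype classes has df = 4 − 1 = 3.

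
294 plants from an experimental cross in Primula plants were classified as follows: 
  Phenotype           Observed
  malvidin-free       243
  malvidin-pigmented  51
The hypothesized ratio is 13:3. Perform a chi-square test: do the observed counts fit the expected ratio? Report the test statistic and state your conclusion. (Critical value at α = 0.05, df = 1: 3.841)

Under the 13:3 hypothesis (Σ ratio = 16, N = 294):
  malvidin-free: 294 × 13/16 = 238.875
  malvidin-pigmented: 294 × 3/16 = 55.125
χ² = Σ (O − E)² / E
  malvidin-free: (243 − 238.875)² / 238.875 = 0.0712
  malvidin-pigmented: (51 − 55.125)² / 55.125 = 0.3087
χ² = 0.0712 + 0.3087 = 0.3799 ≈ 0.380
Degrees of freedom = 2 − 1 = 1; critical value at α = 0.05 is 3.841.
Since 0.380 < 3.841, we fail to reject the null hypothesis — the data are consistent with the 13:3 ratio.

0.380; consistent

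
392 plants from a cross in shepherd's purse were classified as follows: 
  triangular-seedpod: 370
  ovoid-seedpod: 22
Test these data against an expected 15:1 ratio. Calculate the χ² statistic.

The 15:1 ratio has 16 parts, so with N = 392 the expected counts are:
  triangular-seedpod: 392 × 15/16 = 367.5
  ovoid-seedpod: 392 × 1/16 = 24.5
χ² = Σ (O − E)² / E
  triangular-seedpod: (370 − 367.5)² / 367.5 = 0.0170
  ovoid-seedpod: (22 − 24.5)² / 24.5 = 0.2551
χ² = 0.0170 + 0.2551 = 0.2721 ≈ 0.272

0.272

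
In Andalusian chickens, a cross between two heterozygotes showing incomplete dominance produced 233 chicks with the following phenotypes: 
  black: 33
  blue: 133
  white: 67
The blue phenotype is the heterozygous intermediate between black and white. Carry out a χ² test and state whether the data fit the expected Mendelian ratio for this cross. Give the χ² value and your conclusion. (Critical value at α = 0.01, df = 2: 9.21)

14.597; not consistent

With incomplete dominance, a heterozygote × heterozygote cross gives a 1:2:1 phenotypic ratio.
Under the 1:2:1 hypothesis (Σ ratio = 4, N = 233):
  black: 233 × 1/4 = 58.25
  blue: 233 × 2/4 = 116.5
  white: 233 × 1/4 = 58.25
χ² = Σ (O − E)² / E
  black: (33 − 58.25)² / 58.25 = 10.9453
  blue: (133 − 116.5)² / 116.5 = 2.3369
  white: (67 − 58.25)² / 58.25 = 1.3144
χ² = 10.9453 + 2.3369 + 1.3144 = 14.5966 ≈ 14.597
Degrees of freedom = 3 − 1 = 2; critical value at α = 0.01 is 9.21.
Since 14.597 > 9.21, we reject the null hypothesis — the data do not fit the 1:2:1 ratio.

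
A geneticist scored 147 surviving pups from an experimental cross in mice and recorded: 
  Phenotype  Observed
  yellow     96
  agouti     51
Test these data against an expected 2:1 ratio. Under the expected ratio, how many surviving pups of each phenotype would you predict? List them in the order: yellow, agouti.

Total ratio parts = 3. Expected numbers out of 147:
  yellow: 147 × 2/3 = 98
  agouti: 147 × 1/3 = 49

98, 49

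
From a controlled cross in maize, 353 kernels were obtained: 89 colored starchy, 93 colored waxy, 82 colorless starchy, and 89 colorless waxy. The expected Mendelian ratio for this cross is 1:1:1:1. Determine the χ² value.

0.711

Under the 1:1:1:1 hypothesis (Σ ratio = 4, N = 353):
  colored starchy: 353 × 1/4 = 88.25
  colored waxy: 353 × 1/4 = 88.25
  colorless starchy: 353 × 1/4 = 88.25
  colorless waxy: 353 × 1/4 = 88.25
χ² = Σ (O − E)² / E
  colored starchy: (89 − 88.25)² / 88.25 = 0.0064
  colored waxy: (93 − 88.25)² / 88.25 = 0.2557
  colorless starchy: (82 − 88.25)² / 88.25 = 0.4426
  colorless waxy: (89 − 88.25)² / 88.25 = 0.0064
χ² = 0.0064 + 0.2557 + 0.4426 + 0.0064 = 0.7111 ≈ 0.711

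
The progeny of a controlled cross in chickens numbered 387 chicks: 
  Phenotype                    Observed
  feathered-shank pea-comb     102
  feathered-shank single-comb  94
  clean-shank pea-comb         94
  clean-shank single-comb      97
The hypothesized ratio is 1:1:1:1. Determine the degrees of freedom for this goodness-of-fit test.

3

A goodness-of-fit test with 4 phenotype classes has df = 4 − 1 = 3.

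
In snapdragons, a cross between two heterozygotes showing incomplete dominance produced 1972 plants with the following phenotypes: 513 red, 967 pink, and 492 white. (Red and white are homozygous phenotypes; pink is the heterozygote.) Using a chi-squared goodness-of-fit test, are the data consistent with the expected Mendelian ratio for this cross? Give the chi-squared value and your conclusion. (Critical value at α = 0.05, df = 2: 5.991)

1.180; consistent

With incomplete dominance, a heterozygote × heterozygote cross gives a 1:2:1 phenotypic ratio.
Expected counts for N = 1972 under a 1:2:1 ratio (total parts = 4):
  red: 1972 × 1/4 = 493
  pink: 1972 × 2/4 = 986
  white: 1972 × 1/4 = 493
χ² = Σ (O − E)² / E
  red: (513 − 493)² / 493 = 0.8114
  pink: (967 − 986)² / 986 = 0.3661
  white: (492 − 493)² / 493 = 0.0020
χ² = 0.8114 + 0.3661 + 0.0020 = 1.1795 ≈ 1.180
Degrees of freedom = 3 − 1 = 2; critical value at α = 0.05 is 5.991.
Since 1.180 < 5.991, we fail to reject the null hypothesis — the data are consistent with the 1:2:1 ratio.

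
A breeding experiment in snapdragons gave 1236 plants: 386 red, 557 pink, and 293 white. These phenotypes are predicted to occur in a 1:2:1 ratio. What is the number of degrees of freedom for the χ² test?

A goodness-of-fit test with 3 phenotype classes has df = 3 − 1 = 2.

2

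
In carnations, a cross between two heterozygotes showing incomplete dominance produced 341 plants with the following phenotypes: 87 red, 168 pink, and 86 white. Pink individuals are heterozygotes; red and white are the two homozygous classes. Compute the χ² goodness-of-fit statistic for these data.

With incomplete dominance, a heterozygote × heterozygote cross gives a 1:2:1 phenotypic ratio.
Expected counts for N = 341 under a 1:2:1 ratio (total parts = 4):
  red: 341 × 1/4 = 85.25
  pink: 341 × 2/4 = 170.5
  white: 341 × 1/4 = 85.25
χ² = Σ (O − E)² / E
  red: (87 − 85.25)² / 85.25 = 0.0359
  pink: (168 − 170.5)² / 170.5 = 0.0367
  white: (86 − 85.25)² / 85.25 = 0.0066
χ² = 0.0359 + 0.0367 + 0.0066 = 0.0792 ≈ 0.079

0.079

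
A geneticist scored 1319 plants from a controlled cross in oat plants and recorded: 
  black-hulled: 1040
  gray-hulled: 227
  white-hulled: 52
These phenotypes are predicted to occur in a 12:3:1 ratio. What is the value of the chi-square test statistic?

15.510

Total ratio parts = 16. Expected numbers out of 1319:
  black-hulled: 1319 × 12/16 = 989.25
  gray-hulled: 1319 × 3/16 = 247.3125
  white-hulled: 1319 × 1/16 = 82.4375
χ² = Σ (O − E)² / E
  black-hulled: (1040 − 989.25)² / 989.25 = 2.6036
  gray-hulled: (227 − 247.3125)² / 247.3125 = 1.6683
  white-hulled: (52 − 82.4375)² / 82.4375 = 11.2381
χ² = 2.6036 + 1.6683 + 11.2381 = 15.510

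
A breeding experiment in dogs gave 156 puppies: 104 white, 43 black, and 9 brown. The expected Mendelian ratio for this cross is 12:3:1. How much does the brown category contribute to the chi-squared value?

Under the 12:3:1 hypothesis (Σ ratio = 16, N = 156):
  white: 156 × 12/16 = 117
  black: 156 × 3/16 = 29.25
  brown: 156 × 1/16 = 9.75
Contribution of brown: (9 − 9.75)² / 9.75 = 0.0577

0.058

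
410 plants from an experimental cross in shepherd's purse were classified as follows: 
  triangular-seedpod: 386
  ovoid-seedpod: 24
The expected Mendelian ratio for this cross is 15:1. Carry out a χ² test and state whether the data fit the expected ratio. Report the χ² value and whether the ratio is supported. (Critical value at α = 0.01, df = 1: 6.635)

0.110; consistent

The 15:1 ratio has 16 parts, so with N = 410 the expected counts are:
  triangular-seedpod: 410 × 15/16 = 384.375
  ovoid-seedpod: 410 × 1/16 = 25.625
χ² = Σ (O − E)² / E
  triangular-seedpod: (386 − 384.375)² / 384.375 = 0.0069
  ovoid-seedpod: (24 − 25.625)² / 25.625 = 0.1030
χ² = 0.0069 + 0.1030 = 0.1099 ≈ 0.110
Degrees of freedom = 2 − 1 = 1; critical value at α = 0.01 is 6.635.
Since 0.110 < 6.635, we fail to reject the null hypothesis — the data are consistent with the 15:1 ratio.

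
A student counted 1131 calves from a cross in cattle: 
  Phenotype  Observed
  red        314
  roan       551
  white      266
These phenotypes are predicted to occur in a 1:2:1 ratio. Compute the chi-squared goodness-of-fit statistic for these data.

4.818

The 1:2:1 ratio has 4 parts, so with N = 1131 the expected counts are:
  red: 1131 × 1/4 = 282.75
  roan: 1131 × 2/4 = 565.5
  white: 1131 × 1/4 = 282.75
χ² = Σ (O − E)² / E
  red: (314 − 282.75)² / 282.75 = 3.4538
  roan: (551 − 565.5)² / 565.5 = 0.3718
  white: (266 − 282.75)² / 282.75 = 0.9923
χ² = 3.4538 + 0.3718 + 0.9923 = 4.8179 ≈ 4.818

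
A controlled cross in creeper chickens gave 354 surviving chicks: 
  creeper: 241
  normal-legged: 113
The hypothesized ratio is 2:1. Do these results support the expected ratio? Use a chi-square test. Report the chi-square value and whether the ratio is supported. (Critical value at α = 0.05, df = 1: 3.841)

Total ratio parts = 3. Expected numbers out of 354:
  creeper: 354 × 2/3 = 236
  normal-legged: 354 × 1/3 = 118
χ² = Σ (O − E)² / E
  creeper: (241 − 236)² / 236 = 0.1059
  normal-legged: (113 − 118)² / 118 = 0.2119
χ² = 0.1059 + 0.2119 = 0.3178 ≈ 0.318
Degrees of freedom = 2 − 1 = 1; critical value at α = 0.05 is 3.841.
Since 0.318 < 3.841, we fail to reject the null hypothesis — the data are consistent with the 2:1 ratio.

0.318; consistent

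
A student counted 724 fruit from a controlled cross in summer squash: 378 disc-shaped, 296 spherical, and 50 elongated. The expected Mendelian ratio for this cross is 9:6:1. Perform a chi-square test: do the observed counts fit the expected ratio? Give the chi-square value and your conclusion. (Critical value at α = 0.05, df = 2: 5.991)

Expected counts for N = 724 under a 9:6:1 ratio (total parts = 16):
  disc-shaped: 724 × 9/16 = 407.25
  spherical: 724 × 6/16 = 271.5
  elongated: 724 × 1/16 = 45.25
χ² = Σ (O − E)² / E
  disc-shaped: (378 − 407.25)² / 407.25 = 2.1008
  spherical: (296 − 271.5)² / 271.5 = 2.2109
  elongated: (50 − 45.25)² / 45.25 = 0.4986
χ² = 2.1008 + 2.2109 + 0.4986 = 4.8103 ≈ 4.810
Degrees of freedom = 3 − 1 = 2; critical value at α = 0.05 is 5.991.
Since 4.810 < 5.991, we fail to reject the null hypothesis — the data are consistent with the 9:6:1 ratio.

4.810; consistent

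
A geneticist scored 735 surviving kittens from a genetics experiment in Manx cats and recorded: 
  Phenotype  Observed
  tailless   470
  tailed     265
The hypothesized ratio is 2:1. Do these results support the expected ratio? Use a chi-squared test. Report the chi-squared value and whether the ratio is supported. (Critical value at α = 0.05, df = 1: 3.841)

2.449; consistent

The 2:1 ratio has 3 parts, so with N = 735 the expected counts are:
  tailless: 735 × 2/3 = 490
  tailed: 735 × 1/3 = 245
χ² = Σ (O − E)² / E
  tailless: (470 − 490)² / 490 = 0.8163
  tailed: (265 − 245)² / 245 = 1.6327
χ² = 0.8163 + 1.6327 = 2.449
Degrees of freedom = 2 − 1 = 1; critical value at α = 0.05 is 3.841.
Since 2.449 < 3.841, we fail to reject the null hypothesis — the data are consistent with the 2:1 ratio.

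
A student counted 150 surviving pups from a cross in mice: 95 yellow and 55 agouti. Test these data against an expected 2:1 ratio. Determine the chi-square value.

The 2:1 ratio has 3 parts, so with N = 150 the expected counts are:
  yellow: 150 × 2/3 = 100
  agouti: 150 × 1/3 = 50
χ² = Σ (O − E)² / E
  yellow: (95 − 100)² / 100 = 0.2500
  agouti: (55 − 50)² / 50 = 0.5000
χ² = 0.2500 + 0.5000 = 0.750

0.750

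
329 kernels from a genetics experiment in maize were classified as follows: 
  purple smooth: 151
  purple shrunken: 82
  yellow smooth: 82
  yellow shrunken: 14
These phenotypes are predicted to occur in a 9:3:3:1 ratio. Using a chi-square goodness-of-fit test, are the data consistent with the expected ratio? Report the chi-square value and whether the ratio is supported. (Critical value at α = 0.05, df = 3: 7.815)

21.741; not consistent

Under the 9:3:3:1 hypothesis (Σ ratio = 16, N = 329):
  purple smooth: 329 × 9/16 = 185.0625
  purple shrunken: 329 × 3/16 = 61.6875
  yellow smooth: 329 × 3/16 = 61.6875
  yellow shrunken: 329 × 1/16 = 20.5625
χ² = Σ (O − E)² / E
  purple smooth: (151 − 185.0625)² / 185.0625 = 6.2695
  purple shrunken: (82 − 61.6875)² / 61.6875 = 6.6885
  yellow smooth: (82 − 61.6875)² / 61.6875 = 6.6885
  yellow shrunken: (14 − 20.5625)² / 20.5625 = 2.0944
χ² = 6.2695 + 6.6885 + 6.6885 + 2.0944 = 21.7409 ≈ 21.741
Degrees of freedom = 4 − 1 = 3; critical value at α = 0.05 is 7.815.
Since 21.741 > 7.815, we reject the null hypothesis — the data do not fit the 9:3:3:1 ratio.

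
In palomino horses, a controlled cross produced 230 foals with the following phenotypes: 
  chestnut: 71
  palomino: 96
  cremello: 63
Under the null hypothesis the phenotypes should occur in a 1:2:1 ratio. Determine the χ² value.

The 1:2:1 ratio has 4 parts, so with N = 230 the expected counts are:
  chestnut: 230 × 1/4 = 57.5
  palomino: 230 × 2/4 = 115
  cremello: 230 × 1/4 = 57.5
χ² = Σ (O − E)² / E
  chestnut: (71 − 57.5)² / 57.5 = 3.1696
  palomino: (96 − 115)² / 115 = 3.1391
  cremello: (63 − 57.5)² / 57.5 = 0.5261
χ² = 3.1696 + 3.1391 + 0.5261 = 6.8348 ≈ 6.835

6.835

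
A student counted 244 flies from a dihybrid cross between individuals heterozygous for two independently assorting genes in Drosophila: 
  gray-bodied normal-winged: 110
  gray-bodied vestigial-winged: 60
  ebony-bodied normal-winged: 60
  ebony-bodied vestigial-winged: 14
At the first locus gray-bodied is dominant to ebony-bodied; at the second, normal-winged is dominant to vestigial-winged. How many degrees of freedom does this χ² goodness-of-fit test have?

A dihybrid F₂ with independent assortment and complete dominance at both loci gives a 9:3:3:1 phenotypic ratio.
A goodness-of-fit test with 4 phenotype classes has df = 4 − 1 = 3.

3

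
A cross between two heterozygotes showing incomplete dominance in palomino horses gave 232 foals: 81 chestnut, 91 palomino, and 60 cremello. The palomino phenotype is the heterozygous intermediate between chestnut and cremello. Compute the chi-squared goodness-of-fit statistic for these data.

With incomplete dominance, a heterozygote × heterozygote cross gives a 1:2:1 phenotypic ratio.
Under the 1:2:1 hypothesis (Σ ratio = 4, N = 232):
  chestnut: 232 × 1/4 = 58
  palomino: 232 × 2/4 = 116
  cremello: 232 × 1/4 = 58
χ² = Σ (O − E)² / E
  chestnut: (81 − 58)² / 58 = 9.1207
  palomino: (91 − 116)² / 116 = 5.3879
  cremello: (60 − 58)² / 58 = 0.0690
χ² = 9.1207 + 5.3879 + 0.0690 = 14.5776 ≈ 14.578

14.578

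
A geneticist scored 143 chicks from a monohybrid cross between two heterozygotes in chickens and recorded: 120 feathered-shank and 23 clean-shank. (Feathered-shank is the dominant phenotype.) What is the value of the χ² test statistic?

For a monohybrid cross between heterozygotes with complete dominance, the expected phenotypic ratio is 3:1.
Total ratio parts = 4. Expected numbers out of 143:
  feathered-shank: 143 × 3/4 = 107.25
  clean-shank: 143 × 1/4 = 35.75
χ² = Σ (O − E)² / E
  feathered-shank: (120 − 107.25)² / 107.25 = 1.5157
  clean-shank: (23 − 35.75)² / 35.75 = 4.5472
χ² = 1.5157 + 4.5472 = 6.0629 ≈ 6.063

6.063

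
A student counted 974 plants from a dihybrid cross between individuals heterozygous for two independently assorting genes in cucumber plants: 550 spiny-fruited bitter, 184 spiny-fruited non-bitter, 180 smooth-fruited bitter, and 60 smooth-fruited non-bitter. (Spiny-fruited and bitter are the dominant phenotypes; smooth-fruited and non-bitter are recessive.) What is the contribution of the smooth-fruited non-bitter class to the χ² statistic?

A dihybrid F₂ with independent assortment and complete dominance at both loci gives a 9:3:3:1 phenotypic ratio.
Expected counts for N = 974 under a 9:3:3:1 ratio (total parts = 16):
  spiny-fruited bitter: 974 × 9/16 = 547.875
  spiny-fruited non-bitter: 974 × 3/16 = 182.625
  smooth-fruited bitter: 974 × 3/16 = 182.625
  smooth-fruited non-bitter: 974 × 1/16 = 60.875
Contribution of smooth-fruited non-bitter: (60 − 60.875)² / 60.875 = 0.0126

0.013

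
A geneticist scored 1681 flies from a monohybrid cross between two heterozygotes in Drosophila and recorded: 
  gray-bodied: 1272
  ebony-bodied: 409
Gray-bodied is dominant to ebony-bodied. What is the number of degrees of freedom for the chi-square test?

1

For a monohybrid cross between heterozygotes with complete dominance, the expected phenotypic ratio is 3:1.
A goodness-of-fit test with 2 phenotype classes has df = 2 − 1 = 1.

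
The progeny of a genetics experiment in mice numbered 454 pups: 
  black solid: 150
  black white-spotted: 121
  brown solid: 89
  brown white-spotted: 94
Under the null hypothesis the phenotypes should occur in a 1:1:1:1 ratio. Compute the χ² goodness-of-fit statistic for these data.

20.872

Total ratio parts = 4. Expected numbers out of 454:
  black solid: 454 × 1/4 = 113.5
  black white-spotted: 454 × 1/4 = 113.5
  brown solid: 454 × 1/4 = 113.5
  brown white-spotted: 454 × 1/4 = 113.5
χ² = Σ (O − E)² / E
  black solid: (150 − 113.5)² / 113.5 = 11.7379
  black white-spotted: (121 − 113.5)² / 113.5 = 0.4956
  brown solid: (89 − 113.5)² / 113.5 = 5.2885
  brown white-spotted: (94 − 113.5)² / 113.5 = 3.3502
χ² = 11.7379 + 0.4956 + 5.2885 + 3.3502 = 20.8722 ≈ 20.872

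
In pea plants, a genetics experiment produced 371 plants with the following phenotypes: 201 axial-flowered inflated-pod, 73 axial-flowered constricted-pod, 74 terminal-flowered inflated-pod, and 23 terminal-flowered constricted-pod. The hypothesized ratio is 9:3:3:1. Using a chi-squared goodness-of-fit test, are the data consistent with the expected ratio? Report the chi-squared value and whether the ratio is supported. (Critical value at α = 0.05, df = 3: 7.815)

0.738; consistent

The 9:3:3:1 ratio has 16 parts, so with N = 371 the expected counts are:
  axial-flowered inflated-pod: 371 × 9/16 = 208.6875
  axial-flowered constricted-pod: 371 × 3/16 = 69.5625
  terminal-flowered inflated-pod: 371 × 3/16 = 69.5625
  terminal-flowered constricted-pod: 371 × 1/16 = 23.1875
χ² = Σ (O − E)² / E
  axial-flowered inflated-pod: (201 − 208.6875)² / 208.6875 = 0.2832
  axial-flowered constricted-pod: (73 − 69.5625)² / 69.5625 = 0.1699
  terminal-flowered inflated-pod: (74 − 69.5625)² / 69.5625 = 0.2831
  terminal-flowered constricted-pod: (23 − 23.1875)² / 23.1875 = 0.0015
χ² = 0.2832 + 0.1699 + 0.2831 + 0.0015 = 0.7377 ≈ 0.738
Degrees of freedom = 4 − 1 = 3; critical value at α = 0.05 is 7.815.
Since 0.738 < 7.815, we fail to reject the null hypothesis — the data are consistent with the 9:3:3:1 ratio.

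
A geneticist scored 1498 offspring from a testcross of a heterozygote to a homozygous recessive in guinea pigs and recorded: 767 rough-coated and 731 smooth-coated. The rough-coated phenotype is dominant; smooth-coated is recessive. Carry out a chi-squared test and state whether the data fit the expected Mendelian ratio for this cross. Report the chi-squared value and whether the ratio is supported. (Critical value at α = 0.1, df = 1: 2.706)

A testcross of a heterozygote (Aa × aa) gives a 1:1 phenotypic ratio.
Total ratio parts = 2. Expected numbers out of 1498:
  rough-coated: 1498 × 1/2 = 749
  smooth-coated: 1498 × 1/2 = 749
χ² = Σ (O − E)² / E
  rough-coated: (767 − 749)² / 749 = 0.4326
  smooth-coated: (731 − 749)² / 749 = 0.4326
χ² = 0.4326 + 0.4326 = 0.8652 ≈ 0.865
Degrees of freedom = 2 − 1 = 1; critical value at α = 0.1 is 2.706.
Since 0.865 < 2.706, we fail to reject the null hypothesis — the data are consistent with the 1:1 ratio.

0.865; consistent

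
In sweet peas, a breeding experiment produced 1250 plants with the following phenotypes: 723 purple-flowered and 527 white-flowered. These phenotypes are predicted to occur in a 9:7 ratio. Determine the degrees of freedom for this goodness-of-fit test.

A goodness-of-fit test with 2 phenotype classes has df = 2 − 1 = 1.

1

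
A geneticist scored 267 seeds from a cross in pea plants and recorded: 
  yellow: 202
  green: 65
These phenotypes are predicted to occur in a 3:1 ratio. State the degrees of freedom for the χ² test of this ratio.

1

A goodness-of-fit test with 2 phenotype classes has df = 2 − 1 = 1.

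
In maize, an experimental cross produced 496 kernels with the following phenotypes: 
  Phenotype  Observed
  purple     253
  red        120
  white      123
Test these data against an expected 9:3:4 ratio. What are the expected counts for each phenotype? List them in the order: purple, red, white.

Under the 9:3:4 hypothesis (Σ ratio = 16, N = 496):
  purple: 496 × 9/16 = 279
  red: 496 × 3/16 = 93
  white: 496 × 4/16 = 124

279, 93, 124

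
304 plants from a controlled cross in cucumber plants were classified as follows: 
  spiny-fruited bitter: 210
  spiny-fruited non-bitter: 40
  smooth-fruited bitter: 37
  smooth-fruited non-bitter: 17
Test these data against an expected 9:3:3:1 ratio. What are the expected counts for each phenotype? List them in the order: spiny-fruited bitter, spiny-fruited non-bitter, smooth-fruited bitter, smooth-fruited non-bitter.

171, 57, 57, 19

Expected counts for N = 304 under a 9:3:3:1 ratio (total parts = 16):
  spiny-fruited bitter: 304 × 9/16 = 171
  spiny-fruited non-bitter: 304 × 3/16 = 57
  smooth-fruited bitter: 304 × 3/16 = 57
  smooth-fruited non-bitter: 304 × 1/16 = 19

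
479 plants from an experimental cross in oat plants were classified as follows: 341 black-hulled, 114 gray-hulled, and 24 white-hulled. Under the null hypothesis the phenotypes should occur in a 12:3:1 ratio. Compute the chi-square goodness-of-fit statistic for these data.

8.619

The 12:3:1 ratio has 16 parts, so with N = 479 the expected counts are:
  black-hulled: 479 × 12/16 = 359.25
  gray-hulled: 479 × 3/16 = 89.8125
  white-hulled: 479 × 1/16 = 29.9375
χ² = Σ (O − E)² / E
  black-hulled: (341 − 359.25)² / 359.25 = 0.9271
  gray-hulled: (114 − 89.8125)² / 89.8125 = 6.5140
  white-hulled: (24 − 29.9375)² / 29.9375 = 1.1776
χ² = 0.9271 + 6.5140 + 1.1776 = 8.6187 ≈ 8.619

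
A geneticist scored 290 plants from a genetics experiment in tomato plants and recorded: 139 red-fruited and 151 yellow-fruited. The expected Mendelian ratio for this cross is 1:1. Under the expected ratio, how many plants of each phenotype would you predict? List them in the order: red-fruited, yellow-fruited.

Total ratio parts = 2. Expected numbers out of 290:
  red-fruited: 290 × 1/2 = 145
  yellow-fruited: 290 × 1/2 = 145

145, 145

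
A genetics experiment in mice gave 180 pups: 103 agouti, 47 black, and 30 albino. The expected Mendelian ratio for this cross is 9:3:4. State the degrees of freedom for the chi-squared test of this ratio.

A goodness-of-fit test with 3 phenotype classes has df = 3 − 1 = 2.

2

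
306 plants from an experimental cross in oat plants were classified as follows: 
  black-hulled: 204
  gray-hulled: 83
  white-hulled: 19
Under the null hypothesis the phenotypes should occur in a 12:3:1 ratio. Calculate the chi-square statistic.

14.279

Under the 12:3:1 hypothesis (Σ ratio = 16, N = 306):
  black-hulled: 306 × 12/16 = 229.5
  gray-hulled: 306 × 3/16 = 57.375
  white-hulled: 306 × 1/16 = 19.125
χ² = Σ (O − E)² / E
  black-hulled: (204 − 229.5)² / 229.5 = 2.8333
  gray-hulled: (83 − 57.375)² / 57.375 = 11.4447
  white-hulled: (19 − 19.125)² / 19.125 = 0.0008
χ² = 2.8333 + 11.4447 + 0.0008 = 14.2788 ≈ 14.279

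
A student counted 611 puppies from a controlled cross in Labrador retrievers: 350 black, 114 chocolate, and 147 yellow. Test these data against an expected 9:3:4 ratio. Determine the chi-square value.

0.335

The 9:3:4 ratio has 16 parts, so with N = 611 the expected counts are:
  black: 611 × 9/16 = 343.6875
  chocolate: 611 × 3/16 = 114.5625
  yellow: 611 × 4/16 = 152.75
χ² = Σ (O − E)² / E
  black: (350 − 343.6875)² / 343.6875 = 0.1159
  chocolate: (114 − 114.5625)² / 114.5625 = 0.0028
  yellow: (147 − 152.75)² / 152.75 = 0.2164
χ² = 0.1159 + 0.0028 + 0.2164 = 0.3351 ≈ 0.335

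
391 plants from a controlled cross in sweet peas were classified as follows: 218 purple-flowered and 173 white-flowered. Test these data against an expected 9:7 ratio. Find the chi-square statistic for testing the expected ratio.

0.039

Total ratio parts = 16. Expected numbers out of 391:
  purple-flowered: 391 × 9/16 = 219.9375
  white-flowered: 391 × 7/16 = 171.0625
χ² = Σ (O − E)² / E
  purple-flowered: (218 − 219.9375)² / 219.9375 = 0.0171
  white-flowered: (173 − 171.0625)² / 171.0625 = 0.0219
χ² = 0.0171 + 0.0219 = 0.039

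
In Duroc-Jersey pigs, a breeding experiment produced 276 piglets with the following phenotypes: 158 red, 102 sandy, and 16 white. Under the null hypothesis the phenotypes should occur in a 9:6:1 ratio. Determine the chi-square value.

0.161

Total ratio parts = 16. Expected numbers out of 276:
  red: 276 × 9/16 = 155.25
  sandy: 276 × 6/16 = 103.5
  white: 276 × 1/16 = 17.25
χ² = Σ (O − E)² / E
  red: (158 − 155.25)² / 155.25 = 0.0487
  sandy: (102 − 103.5)² / 103.5 = 0.0217
  white: (16 − 17.25)² / 17.25 = 0.0906
χ² = 0.0487 + 0.0217 + 0.0906 = 0.161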